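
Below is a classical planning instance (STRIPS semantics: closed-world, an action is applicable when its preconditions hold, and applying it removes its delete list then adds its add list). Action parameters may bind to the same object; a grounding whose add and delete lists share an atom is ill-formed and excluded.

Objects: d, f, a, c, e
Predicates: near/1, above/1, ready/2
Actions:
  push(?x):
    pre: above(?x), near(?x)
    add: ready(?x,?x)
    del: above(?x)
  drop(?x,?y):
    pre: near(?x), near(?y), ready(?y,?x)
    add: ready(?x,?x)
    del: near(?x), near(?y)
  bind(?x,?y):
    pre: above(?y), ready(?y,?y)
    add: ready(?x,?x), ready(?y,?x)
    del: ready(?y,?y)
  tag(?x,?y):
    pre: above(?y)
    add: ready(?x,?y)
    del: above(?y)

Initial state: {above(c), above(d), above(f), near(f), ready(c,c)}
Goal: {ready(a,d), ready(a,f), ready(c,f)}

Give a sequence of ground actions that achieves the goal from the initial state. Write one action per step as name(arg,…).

1. bind(f,c)  →  {above(c), above(d), above(f), near(f), ready(c,f), ready(f,f)}
2. tag(a,d)  →  {above(c), above(f), near(f), ready(a,d), ready(c,f), ready(f,f)}
3. tag(a,f)  →  {above(c), near(f), ready(a,d), ready(a,f), ready(c,f), ready(f,f)}

bind(f,c); tag(a,d); tag(a,f)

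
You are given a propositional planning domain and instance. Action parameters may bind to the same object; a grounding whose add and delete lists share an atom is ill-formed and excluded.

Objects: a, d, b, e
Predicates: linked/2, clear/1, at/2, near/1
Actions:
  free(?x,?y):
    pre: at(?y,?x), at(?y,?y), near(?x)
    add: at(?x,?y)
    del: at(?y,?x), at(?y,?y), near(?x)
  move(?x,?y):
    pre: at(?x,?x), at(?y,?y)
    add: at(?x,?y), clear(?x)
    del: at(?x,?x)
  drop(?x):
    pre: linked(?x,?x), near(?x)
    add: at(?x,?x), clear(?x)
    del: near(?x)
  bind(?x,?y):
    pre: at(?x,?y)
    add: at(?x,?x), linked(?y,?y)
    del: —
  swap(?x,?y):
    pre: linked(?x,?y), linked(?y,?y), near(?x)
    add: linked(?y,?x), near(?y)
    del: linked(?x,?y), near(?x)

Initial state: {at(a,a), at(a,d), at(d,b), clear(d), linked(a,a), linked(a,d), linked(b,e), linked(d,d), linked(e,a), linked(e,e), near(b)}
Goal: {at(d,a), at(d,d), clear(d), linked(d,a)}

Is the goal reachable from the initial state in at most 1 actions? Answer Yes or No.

1. bind(d,b)  →  {at(a,a), at(a,d), at(d,b), at(d,d), clear(d), linked(a,a), linked(a,d), linked(b,b), linked(b,e), linked(d,d), linked(e,a), linked(e,e), near(b)}
2. swap(b,e)  →  {at(a,a), at(a,d), at(d,b), at(d,d), clear(d), linked(a,a), linked(a,d), linked(b,b), linked(d,d), linked(e,a), linked(e,b), linked(e,e), near(e)}
3. swap(e,a)  →  {at(a,a), at(a,d), at(d,b), at(d,d), clear(d), linked(a,a), linked(a,d), linked(a,e), linked(b,b), linked(d,d), linked(e,b), linked(e,e), near(a)}
4. swap(a,d)  →  {at(a,a), at(a,d), at(d,b), at(d,d), clear(d), linked(a,a), linked(a,e), linked(b,b), linked(d,a), linked(d,d), linked(e,b), linked(e,e), near(d)}
5. free(d,a)  →  {at(d,a), at(d,b), at(d,d), clear(d), linked(a,a), linked(a,e), linked(b,b), linked(d,a), linked(d,d), linked(e,b), linked(e,e)}
optimal plan length = 5; 5 > 1

No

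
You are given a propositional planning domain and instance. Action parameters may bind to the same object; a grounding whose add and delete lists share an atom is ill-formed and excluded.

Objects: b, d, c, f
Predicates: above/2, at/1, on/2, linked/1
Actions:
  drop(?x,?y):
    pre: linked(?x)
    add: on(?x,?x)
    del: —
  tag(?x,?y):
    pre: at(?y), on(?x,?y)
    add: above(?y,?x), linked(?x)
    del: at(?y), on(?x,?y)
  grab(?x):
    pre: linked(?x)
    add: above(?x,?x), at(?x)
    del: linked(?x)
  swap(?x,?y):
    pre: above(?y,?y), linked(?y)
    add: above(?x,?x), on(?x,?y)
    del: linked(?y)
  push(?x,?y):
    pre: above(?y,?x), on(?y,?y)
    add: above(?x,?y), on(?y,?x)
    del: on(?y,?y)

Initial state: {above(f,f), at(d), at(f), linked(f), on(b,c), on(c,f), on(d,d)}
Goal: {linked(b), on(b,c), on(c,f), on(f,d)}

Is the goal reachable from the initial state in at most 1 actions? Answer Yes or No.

1. tag(d,d)  →  {above(d,d), above(f,f), at(f), linked(d), linked(f), on(b,c), on(c,f)}
2. swap(b,f)  →  {above(b,b), above(d,d), above(f,f), at(f), linked(d), on(b,c), on(b,f), on(c,f)}
3. tag(b,f)  →  {above(b,b), above(d,d), above(f,b), above(f,f), linked(b), linked(d), on(b,c), on(c,f)}
4. swap(f,d)  →  {above(b,b), above(d,d), above(f,b), above(f,f), linked(b), on(b,c), on(c,f), on(f,d)}
optimal plan length = 4; 4 > 1

No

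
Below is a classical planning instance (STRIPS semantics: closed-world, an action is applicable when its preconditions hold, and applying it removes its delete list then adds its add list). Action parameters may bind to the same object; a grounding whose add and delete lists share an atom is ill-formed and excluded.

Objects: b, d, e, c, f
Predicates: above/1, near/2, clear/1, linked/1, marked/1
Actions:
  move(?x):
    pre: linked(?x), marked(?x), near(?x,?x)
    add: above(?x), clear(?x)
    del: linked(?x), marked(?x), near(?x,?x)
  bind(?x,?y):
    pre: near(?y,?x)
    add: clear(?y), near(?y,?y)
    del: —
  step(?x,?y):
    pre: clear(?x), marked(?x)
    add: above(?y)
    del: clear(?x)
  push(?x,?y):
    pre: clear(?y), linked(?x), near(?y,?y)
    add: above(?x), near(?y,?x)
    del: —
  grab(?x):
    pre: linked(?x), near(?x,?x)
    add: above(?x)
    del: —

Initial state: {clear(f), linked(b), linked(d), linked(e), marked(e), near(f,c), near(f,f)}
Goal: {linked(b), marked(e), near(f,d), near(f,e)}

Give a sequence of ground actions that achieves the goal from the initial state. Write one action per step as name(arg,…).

1. push(d,f)  →  {above(d), clear(f), linked(b), linked(d), linked(e), marked(e), near(f,c), near(f,d), near(f,f)}
2. push(e,f)  →  {above(d), above(e), clear(f), linked(b), linked(d), linked(e), marked(e), near(f,c), near(f,d), near(f,e), near(f,f)}

push(d,f); push(e,f)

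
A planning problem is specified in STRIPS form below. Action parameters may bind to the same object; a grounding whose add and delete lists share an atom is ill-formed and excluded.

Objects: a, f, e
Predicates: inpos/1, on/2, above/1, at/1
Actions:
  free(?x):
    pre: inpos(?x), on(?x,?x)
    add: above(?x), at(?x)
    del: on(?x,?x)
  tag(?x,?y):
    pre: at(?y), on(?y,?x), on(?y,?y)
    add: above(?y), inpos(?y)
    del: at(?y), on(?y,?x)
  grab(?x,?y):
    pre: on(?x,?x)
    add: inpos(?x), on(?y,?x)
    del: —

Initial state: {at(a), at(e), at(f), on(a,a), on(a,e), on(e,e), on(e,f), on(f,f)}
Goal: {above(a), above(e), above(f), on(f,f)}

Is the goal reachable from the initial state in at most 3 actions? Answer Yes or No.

1. tag(a,a)  →  {above(a), at(e), at(f), inpos(a), on(a,e), on(e,e), on(e,f), on(f,f)}
2. tag(f,e)  →  {above(a), above(e), at(f), inpos(a), inpos(e), on(a,e), on(e,e), on(f,f)}
3. grab(e,f)  →  {above(a), above(e), at(f), inpos(a), inpos(e), on(a,e), on(e,e), on(f,e), on(f,f)}
4. tag(e,f)  →  {above(a), above(e), above(f), inpos(a), inpos(e), inpos(f), on(a,e), on(e,e), on(f,f)}
optimal plan length = 4; 4 > 3

No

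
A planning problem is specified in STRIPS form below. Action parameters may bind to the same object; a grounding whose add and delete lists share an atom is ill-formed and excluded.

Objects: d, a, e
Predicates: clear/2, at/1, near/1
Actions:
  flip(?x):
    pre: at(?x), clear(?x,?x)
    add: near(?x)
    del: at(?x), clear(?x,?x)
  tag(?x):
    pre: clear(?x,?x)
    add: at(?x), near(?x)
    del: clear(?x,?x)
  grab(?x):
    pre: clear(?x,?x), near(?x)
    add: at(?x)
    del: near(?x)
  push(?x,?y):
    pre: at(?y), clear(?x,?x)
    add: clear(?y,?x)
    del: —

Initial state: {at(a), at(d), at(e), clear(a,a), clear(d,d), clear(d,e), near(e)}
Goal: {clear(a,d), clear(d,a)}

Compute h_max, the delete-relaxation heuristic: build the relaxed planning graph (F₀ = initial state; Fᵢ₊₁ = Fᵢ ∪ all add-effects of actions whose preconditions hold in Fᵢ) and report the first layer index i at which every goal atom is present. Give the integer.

1

F0 = init (7 atoms)
F1 = F0 ∪ {clear(a,d), clear(d,a), clear(e,a), clear(e,d), near(a), near(d)}  (13 atoms)
goal ⊆ F1  ⇒  h_max = 1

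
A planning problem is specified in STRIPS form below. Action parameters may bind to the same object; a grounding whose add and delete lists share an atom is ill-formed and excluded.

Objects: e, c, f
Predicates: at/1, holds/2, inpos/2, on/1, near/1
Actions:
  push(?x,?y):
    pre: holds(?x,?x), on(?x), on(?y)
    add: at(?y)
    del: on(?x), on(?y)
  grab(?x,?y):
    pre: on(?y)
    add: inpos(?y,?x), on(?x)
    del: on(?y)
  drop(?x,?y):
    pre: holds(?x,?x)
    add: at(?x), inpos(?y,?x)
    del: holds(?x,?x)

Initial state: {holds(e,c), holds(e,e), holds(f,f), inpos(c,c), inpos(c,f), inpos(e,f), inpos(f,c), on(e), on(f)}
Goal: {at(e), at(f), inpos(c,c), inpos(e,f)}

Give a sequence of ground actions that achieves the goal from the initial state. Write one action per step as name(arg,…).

1. push(e,e)  →  {at(e), holds(e,c), holds(e,e), holds(f,f), inpos(c,c), inpos(c,f), inpos(e,f), inpos(f,c), on(f)}
2. push(f,f)  →  {at(e), at(f), holds(e,c), holds(e,e), holds(f,f), inpos(c,c), inpos(c,f), inpos(e,f), inpos(f,c)}

push(e,e); push(f,f)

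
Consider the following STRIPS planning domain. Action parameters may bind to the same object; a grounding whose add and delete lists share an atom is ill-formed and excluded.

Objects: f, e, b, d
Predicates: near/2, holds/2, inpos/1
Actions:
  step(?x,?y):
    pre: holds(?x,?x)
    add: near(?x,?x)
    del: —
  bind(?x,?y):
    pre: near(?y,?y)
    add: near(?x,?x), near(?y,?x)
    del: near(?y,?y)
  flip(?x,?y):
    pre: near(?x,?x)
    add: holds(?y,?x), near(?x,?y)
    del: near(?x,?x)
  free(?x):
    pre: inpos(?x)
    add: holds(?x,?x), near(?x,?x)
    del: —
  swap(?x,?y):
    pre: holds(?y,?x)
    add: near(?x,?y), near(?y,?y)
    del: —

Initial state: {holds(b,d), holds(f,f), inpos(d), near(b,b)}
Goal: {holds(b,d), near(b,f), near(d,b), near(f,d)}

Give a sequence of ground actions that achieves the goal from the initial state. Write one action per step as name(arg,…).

bind(f,b); bind(d,f); bind(b,d)

1. bind(f,b)  →  {holds(b,d), holds(f,f), inpos(d), near(b,f), near(f,f)}
2. bind(d,f)  →  {holds(b,d), holds(f,f), inpos(d), near(b,f), near(d,d), near(f,d)}
3. bind(b,d)  →  {holds(b,d), holds(f,f), inpos(d), near(b,b), near(b,f), near(d,b), near(f,d)}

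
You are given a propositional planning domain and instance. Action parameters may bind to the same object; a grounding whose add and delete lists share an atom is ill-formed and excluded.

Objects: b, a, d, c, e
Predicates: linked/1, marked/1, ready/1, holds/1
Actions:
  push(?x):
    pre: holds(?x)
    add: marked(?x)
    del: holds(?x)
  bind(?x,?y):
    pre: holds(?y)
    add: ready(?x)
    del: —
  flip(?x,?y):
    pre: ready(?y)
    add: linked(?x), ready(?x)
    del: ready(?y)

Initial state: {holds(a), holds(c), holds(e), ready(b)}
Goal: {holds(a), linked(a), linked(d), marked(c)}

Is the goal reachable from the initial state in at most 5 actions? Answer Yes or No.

1. push(c)  →  {holds(a), holds(e), marked(c), ready(b)}
2. flip(a,b)  →  {holds(a), holds(e), linked(a), marked(c), ready(a)}
3. flip(d,a)  →  {holds(a), holds(e), linked(a), linked(d), marked(c), ready(d)}
optimal plan length = 3; 3 ≤ 5

Yes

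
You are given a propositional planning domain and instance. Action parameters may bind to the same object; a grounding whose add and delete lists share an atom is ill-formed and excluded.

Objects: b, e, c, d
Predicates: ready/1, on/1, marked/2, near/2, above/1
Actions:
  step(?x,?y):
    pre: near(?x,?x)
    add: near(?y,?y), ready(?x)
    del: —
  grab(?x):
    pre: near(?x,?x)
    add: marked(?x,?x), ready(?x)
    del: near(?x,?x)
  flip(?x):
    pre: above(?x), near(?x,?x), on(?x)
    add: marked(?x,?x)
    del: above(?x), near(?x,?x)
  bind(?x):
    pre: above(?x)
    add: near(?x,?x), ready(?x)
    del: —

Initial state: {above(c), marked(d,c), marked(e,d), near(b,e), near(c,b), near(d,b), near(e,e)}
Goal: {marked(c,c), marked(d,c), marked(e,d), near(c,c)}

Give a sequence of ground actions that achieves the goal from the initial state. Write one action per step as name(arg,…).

1. step(e,c)  →  {above(c), marked(d,c), marked(e,d), near(b,e), near(c,b), near(c,c), near(d,b), near(e,e), ready(e)}
2. grab(c)  →  {above(c), marked(c,c), marked(d,c), marked(e,d), near(b,e), near(c,b), near(d,b), near(e,e), ready(c), ready(e)}
3. step(e,c)  →  {above(c), marked(c,c), marked(d,c), marked(e,d), near(b,e), near(c,b), near(c,c), near(d,b), near(e,e), ready(c), ready(e)}

step(e,c); grab(c); step(e,c)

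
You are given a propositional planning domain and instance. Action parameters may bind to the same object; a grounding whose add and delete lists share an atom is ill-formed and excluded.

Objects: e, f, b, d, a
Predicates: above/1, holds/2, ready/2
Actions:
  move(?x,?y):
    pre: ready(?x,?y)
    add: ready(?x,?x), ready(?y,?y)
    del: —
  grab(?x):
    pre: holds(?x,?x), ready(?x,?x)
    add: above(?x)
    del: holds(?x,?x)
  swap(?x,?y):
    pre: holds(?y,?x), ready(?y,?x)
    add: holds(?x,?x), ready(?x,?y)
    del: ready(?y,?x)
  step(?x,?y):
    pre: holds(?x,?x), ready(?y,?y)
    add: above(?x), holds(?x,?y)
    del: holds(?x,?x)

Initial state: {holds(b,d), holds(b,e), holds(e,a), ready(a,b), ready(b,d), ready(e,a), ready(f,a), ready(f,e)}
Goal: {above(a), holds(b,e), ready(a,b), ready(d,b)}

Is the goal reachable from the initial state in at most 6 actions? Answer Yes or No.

1. move(e,a)  →  {holds(b,d), holds(b,e), holds(e,a), ready(a,a), ready(a,b), ready(b,d), ready(e,a), ready(e,e), ready(f,a), ready(f,e)}
2. swap(d,b)  →  {holds(b,d), holds(b,e), holds(d,d), holds(e,a), ready(a,a), ready(a,b), ready(d,b), ready(e,a), ready(e,e), ready(f,a), ready(f,e)}
3. swap(a,e)  →  {holds(a,a), holds(b,d), holds(b,e), holds(d,d), holds(e,a), ready(a,a), ready(a,b), ready(a,e), ready(d,b), ready(e,e), ready(f,a), ready(f,e)}
4. grab(a)  →  {above(a), holds(b,d), holds(b,e), holds(d,d), holds(e,a), ready(a,a), ready(a,b), ready(a,e), ready(d,b), ready(e,e), ready(f,a), ready(f,e)}
optimal plan length = 4; 4 ≤ 6

Yes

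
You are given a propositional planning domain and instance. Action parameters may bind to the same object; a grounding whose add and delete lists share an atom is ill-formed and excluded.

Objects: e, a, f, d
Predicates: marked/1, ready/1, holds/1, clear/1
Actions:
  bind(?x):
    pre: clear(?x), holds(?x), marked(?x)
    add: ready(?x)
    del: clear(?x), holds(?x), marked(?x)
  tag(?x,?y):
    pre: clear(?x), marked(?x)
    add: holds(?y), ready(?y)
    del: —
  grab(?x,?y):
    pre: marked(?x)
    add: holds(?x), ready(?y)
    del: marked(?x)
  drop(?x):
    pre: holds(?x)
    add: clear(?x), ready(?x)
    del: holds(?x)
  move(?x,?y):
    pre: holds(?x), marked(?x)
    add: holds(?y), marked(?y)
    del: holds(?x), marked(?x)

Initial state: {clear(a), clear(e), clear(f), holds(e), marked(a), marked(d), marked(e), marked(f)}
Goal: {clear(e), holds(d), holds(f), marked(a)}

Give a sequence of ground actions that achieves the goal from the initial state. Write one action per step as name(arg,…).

1. tag(e,f)  →  {clear(a), clear(e), clear(f), holds(e), holds(f), marked(a), marked(d), marked(e), marked(f), ready(f)}
2. tag(e,d)  →  {clear(a), clear(e), clear(f), holds(d), holds(e), holds(f), marked(a), marked(d), marked(e), marked(f), ready(d), ready(f)}

tag(e,f); tag(e,d)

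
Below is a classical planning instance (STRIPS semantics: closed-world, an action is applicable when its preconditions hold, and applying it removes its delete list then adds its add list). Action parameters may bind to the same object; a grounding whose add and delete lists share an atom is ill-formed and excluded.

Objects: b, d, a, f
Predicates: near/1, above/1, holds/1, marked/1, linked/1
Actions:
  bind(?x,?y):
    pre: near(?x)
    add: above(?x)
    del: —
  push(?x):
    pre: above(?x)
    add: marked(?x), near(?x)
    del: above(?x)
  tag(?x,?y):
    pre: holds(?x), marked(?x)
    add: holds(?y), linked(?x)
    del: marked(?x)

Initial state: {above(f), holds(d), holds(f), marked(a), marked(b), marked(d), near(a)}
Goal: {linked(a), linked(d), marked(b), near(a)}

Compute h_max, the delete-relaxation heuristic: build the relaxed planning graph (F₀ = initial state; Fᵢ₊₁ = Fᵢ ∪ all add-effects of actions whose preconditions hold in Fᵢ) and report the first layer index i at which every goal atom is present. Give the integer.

2

F0 = init (7 atoms)
F1 = F0 ∪ {above(a), holds(a), holds(b), linked(d), marked(f), near(f)}  (13 atoms)
F2 = F1 ∪ {linked(a), linked(b), linked(f)}  (16 atoms)
goal ⊆ F2  ⇒  h_max = 2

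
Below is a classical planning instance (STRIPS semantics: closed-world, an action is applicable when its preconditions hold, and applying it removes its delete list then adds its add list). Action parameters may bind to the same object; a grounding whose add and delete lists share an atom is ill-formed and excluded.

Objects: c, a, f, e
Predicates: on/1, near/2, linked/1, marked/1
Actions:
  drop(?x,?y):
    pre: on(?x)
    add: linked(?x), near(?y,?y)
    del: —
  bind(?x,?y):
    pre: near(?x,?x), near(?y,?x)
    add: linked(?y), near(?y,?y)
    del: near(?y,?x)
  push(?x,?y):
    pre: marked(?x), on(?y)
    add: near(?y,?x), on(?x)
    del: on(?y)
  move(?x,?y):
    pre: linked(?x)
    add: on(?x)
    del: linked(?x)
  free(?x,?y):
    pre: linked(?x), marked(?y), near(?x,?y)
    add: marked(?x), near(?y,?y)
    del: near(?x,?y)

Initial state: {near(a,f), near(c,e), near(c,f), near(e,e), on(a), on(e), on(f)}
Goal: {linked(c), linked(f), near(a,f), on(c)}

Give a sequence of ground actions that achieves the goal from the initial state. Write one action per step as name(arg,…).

drop(f,c); bind(e,c); move(c,c); drop(c,c)

1. drop(f,c)  →  {linked(f), near(a,f), near(c,c), near(c,e), near(c,f), near(e,e), on(a), on(e), on(f)}
2. bind(e,c)  →  {linked(c), linked(f), near(a,f), near(c,c), near(c,f), near(e,e), on(a), on(e), on(f)}
3. move(c,c)  →  {linked(f), near(a,f), near(c,c), near(c,f), near(e,e), on(a), on(c), on(e), on(f)}
4. drop(c,c)  →  {linked(c), linked(f), near(a,f), near(c,c), near(c,f), near(e,e), on(a), on(c), on(e), on(f)}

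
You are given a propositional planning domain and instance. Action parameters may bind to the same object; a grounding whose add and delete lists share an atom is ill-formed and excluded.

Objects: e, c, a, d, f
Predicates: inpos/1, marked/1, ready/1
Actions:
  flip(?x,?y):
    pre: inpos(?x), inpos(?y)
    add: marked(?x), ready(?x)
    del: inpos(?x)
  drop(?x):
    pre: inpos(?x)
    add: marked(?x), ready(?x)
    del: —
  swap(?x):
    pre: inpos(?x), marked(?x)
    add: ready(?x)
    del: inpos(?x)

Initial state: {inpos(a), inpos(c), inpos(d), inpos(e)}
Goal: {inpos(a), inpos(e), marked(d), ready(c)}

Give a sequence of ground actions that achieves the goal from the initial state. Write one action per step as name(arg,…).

1. flip(c,e)  →  {inpos(a), inpos(d), inpos(e), marked(c), ready(c)}
2. flip(d,e)  →  {inpos(a), inpos(e), marked(c), marked(d), ready(c), ready(d)}

flip(c,e); flip(d,e)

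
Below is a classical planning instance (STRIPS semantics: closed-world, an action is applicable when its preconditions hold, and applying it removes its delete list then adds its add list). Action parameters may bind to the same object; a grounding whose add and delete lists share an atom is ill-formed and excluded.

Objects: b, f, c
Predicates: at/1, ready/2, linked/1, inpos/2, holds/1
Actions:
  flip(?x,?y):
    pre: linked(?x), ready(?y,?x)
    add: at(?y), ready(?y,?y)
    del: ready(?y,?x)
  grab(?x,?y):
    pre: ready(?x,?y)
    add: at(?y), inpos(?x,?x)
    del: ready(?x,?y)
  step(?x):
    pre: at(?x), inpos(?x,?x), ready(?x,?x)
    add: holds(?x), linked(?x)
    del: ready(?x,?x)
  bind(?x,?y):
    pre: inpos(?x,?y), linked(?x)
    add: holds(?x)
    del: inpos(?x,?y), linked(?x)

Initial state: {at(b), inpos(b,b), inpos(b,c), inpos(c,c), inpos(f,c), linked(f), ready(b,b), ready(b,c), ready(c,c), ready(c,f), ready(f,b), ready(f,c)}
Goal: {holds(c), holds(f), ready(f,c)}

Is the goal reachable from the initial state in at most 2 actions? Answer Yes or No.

1. flip(f,c)  →  {at(b), at(c), inpos(b,b), inpos(b,c), inpos(c,c), inpos(f,c), linked(f), ready(b,b), ready(b,c), ready(c,c), ready(f,b), ready(f,c)}
2. step(c)  →  {at(b), at(c), holds(c), inpos(b,b), inpos(b,c), inpos(c,c), inpos(f,c), linked(c), linked(f), ready(b,b), ready(b,c), ready(f,b), ready(f,c)}
3. bind(f,c)  →  {at(b), at(c), holds(c), holds(f), inpos(b,b), inpos(b,c), inpos(c,c), linked(c), ready(b,b), ready(b,c), ready(f,b), ready(f,c)}
optimal plan length = 3; 3 > 2

No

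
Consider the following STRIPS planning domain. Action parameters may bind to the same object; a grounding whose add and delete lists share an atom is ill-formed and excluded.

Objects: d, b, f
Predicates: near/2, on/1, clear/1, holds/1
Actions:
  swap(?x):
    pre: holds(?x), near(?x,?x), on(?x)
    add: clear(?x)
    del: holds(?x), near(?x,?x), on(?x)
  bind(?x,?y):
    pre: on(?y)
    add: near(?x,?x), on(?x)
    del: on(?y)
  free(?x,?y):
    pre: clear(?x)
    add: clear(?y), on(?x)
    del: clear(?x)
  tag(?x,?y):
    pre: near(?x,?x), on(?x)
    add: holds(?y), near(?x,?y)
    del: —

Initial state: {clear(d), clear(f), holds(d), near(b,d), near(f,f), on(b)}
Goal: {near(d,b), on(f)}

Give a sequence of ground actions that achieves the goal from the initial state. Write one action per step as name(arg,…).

1. bind(d,b)  →  {clear(d), clear(f), holds(d), near(b,d), near(d,d), near(f,f), on(d)}
2. free(f,d)  →  {clear(d), holds(d), near(b,d), near(d,d), near(f,f), on(d), on(f)}
3. tag(d,b)  →  {clear(d), holds(b), holds(d), near(b,d), near(d,b), near(d,d), near(f,f), on(d), on(f)}

bind(d,b); free(f,d); tag(d,b)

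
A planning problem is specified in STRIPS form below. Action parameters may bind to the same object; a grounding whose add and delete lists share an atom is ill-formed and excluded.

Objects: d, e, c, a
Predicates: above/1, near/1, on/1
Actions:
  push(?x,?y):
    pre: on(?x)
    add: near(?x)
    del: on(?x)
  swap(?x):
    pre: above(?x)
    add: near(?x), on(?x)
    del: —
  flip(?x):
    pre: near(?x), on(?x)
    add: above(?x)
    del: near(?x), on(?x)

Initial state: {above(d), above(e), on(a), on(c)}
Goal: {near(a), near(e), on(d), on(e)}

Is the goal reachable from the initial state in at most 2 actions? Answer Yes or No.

1. push(a,d)  →  {above(d), above(e), near(a), on(c)}
2. swap(d)  →  {above(d), above(e), near(a), near(d), on(c), on(d)}
3. swap(e)  →  {above(d), above(e), near(a), near(d), near(e), on(c), on(d), on(e)}
optimal plan length = 3; 3 > 2

No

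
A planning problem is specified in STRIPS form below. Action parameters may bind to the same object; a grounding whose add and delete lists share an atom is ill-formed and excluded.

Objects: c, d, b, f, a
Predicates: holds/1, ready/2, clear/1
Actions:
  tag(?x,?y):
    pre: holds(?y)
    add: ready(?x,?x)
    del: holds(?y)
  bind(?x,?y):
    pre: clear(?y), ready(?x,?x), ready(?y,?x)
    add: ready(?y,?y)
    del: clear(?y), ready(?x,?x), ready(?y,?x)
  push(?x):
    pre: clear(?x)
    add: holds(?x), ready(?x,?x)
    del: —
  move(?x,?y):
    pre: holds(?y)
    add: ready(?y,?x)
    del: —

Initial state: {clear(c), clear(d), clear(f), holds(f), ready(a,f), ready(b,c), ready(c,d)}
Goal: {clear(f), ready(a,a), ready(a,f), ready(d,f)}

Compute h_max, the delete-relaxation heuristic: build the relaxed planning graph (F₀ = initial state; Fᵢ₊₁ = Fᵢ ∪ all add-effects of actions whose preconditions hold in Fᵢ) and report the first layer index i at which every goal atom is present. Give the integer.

2

F0 = init (7 atoms)
F1 = F0 ∪ {holds(c), holds(d), ready(a,a), ready(b,b), ready(c,c), ready(d,d), ready(f,a), ready(f,b), ready(f,c), ready(f,d), ready(f,f)}  (18 atoms)
F2 = F1 ∪ {ready(c,a), ready(c,b), ready(c,f), ready(d,a), ready(d,b), ready(d,c), ready(d,f)}  (25 atoms)
goal ⊆ F2  ⇒  h_max = 2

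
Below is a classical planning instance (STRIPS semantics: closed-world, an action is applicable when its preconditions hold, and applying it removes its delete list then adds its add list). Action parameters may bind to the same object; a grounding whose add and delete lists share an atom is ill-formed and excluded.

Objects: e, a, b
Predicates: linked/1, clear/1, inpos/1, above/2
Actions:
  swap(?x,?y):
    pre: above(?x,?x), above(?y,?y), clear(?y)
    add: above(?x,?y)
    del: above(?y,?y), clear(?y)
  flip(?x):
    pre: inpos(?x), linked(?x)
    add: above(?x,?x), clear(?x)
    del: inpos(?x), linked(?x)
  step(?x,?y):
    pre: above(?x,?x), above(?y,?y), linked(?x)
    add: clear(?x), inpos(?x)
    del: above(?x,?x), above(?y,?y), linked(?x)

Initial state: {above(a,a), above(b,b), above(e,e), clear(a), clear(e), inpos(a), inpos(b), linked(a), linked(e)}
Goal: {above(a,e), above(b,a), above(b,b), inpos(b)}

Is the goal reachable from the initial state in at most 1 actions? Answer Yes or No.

1. swap(a,e)  →  {above(a,a), above(a,e), above(b,b), clear(a), inpos(a), inpos(b), linked(a), linked(e)}
2. swap(b,a)  →  {above(a,e), above(b,a), above(b,b), inpos(a), inpos(b), linked(a), linked(e)}
optimal plan length = 2; 2 > 1

No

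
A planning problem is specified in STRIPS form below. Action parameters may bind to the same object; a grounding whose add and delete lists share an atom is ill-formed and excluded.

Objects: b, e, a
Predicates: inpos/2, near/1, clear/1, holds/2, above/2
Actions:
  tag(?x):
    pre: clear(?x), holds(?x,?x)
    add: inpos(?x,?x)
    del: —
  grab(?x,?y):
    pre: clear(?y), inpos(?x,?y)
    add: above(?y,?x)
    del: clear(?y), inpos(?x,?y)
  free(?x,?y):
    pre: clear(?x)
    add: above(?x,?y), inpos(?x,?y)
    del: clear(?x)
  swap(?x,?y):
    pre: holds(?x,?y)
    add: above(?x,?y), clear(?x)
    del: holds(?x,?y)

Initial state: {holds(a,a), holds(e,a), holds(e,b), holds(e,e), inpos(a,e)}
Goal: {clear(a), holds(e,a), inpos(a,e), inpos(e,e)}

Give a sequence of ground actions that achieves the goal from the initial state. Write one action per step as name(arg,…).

1. swap(e,b)  →  {above(e,b), clear(e), holds(a,a), holds(e,a), holds(e,e), inpos(a,e)}
2. tag(e)  →  {above(e,b), clear(e), holds(a,a), holds(e,a), holds(e,e), inpos(a,e), inpos(e,e)}
3. swap(a,a)  →  {above(a,a), above(e,b), clear(a), clear(e), holds(e,a), holds(e,e), inpos(a,e), inpos(e,e)}

swap(e,b); tag(e); swap(a,a)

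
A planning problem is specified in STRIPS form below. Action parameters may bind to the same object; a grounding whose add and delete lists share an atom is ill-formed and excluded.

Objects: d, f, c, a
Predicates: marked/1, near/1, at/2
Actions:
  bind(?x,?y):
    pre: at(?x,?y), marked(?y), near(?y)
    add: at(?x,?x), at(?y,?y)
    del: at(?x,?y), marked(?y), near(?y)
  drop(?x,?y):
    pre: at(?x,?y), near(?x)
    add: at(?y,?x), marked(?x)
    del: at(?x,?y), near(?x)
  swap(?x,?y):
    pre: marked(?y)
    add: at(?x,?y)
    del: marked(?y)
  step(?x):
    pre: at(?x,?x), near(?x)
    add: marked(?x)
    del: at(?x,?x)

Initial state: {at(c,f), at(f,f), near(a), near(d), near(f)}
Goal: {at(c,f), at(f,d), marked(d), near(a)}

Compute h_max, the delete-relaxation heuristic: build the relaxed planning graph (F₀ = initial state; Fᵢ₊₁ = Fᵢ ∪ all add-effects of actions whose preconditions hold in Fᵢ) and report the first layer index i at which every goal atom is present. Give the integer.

F0 = init (5 atoms)
F1 = F0 ∪ {marked(f)}  (6 atoms)
F2 = F1 ∪ {at(a,f), at(c,c), at(d,f)}  (9 atoms)
F3 = F2 ∪ {at(a,a), at(d,d), at(f,a), at(f,d), marked(a), marked(d)}  (15 atoms)
goal ⊆ F3  ⇒  h_max = 3

3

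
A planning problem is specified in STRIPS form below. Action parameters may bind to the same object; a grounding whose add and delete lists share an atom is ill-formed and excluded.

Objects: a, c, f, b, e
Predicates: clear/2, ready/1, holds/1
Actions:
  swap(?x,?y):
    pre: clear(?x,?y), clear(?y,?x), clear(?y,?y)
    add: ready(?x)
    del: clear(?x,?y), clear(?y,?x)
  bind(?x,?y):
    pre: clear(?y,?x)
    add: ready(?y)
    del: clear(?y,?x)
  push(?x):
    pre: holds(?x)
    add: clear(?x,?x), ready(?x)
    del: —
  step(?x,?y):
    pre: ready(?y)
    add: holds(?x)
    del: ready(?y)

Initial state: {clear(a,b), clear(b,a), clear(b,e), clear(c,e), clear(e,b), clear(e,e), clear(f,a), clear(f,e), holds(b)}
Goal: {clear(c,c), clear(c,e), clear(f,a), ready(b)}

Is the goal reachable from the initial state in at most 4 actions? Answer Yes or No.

Yes

1. swap(b,e)  →  {clear(a,b), clear(b,a), clear(c,e), clear(e,e), clear(f,a), clear(f,e), holds(b), ready(b)}
2. swap(e,e)  →  {clear(a,b), clear(b,a), clear(c,e), clear(f,a), clear(f,e), holds(b), ready(b), ready(e)}
3. step(c,e)  →  {clear(a,b), clear(b,a), clear(c,e), clear(f,a), clear(f,e), holds(b), holds(c), ready(b)}
4. push(c)  →  {clear(a,b), clear(b,a), clear(c,c), clear(c,e), clear(f,a), clear(f,e), holds(b), holds(c), ready(b), ready(c)}
optimal plan length = 4; 4 ≤ 4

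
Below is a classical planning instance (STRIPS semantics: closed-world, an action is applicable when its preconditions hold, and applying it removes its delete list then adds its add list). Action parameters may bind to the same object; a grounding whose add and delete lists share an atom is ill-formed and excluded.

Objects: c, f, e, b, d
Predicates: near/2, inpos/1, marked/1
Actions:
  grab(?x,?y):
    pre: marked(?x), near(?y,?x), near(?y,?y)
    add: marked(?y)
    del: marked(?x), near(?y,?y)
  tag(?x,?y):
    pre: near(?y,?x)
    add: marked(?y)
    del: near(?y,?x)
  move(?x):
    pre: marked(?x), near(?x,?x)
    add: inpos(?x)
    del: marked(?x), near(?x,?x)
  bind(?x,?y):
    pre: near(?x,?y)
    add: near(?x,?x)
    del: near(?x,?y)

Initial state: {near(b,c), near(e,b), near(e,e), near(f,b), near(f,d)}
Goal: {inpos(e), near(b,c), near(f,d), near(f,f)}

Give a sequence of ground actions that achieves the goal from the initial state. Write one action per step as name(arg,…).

1. tag(b,e)  →  {marked(e), near(b,c), near(e,e), near(f,b), near(f,d)}
2. move(e)  →  {inpos(e), near(b,c), near(f,b), near(f,d)}
3. bind(f,b)  →  {inpos(e), near(b,c), near(f,d), near(f,f)}

tag(b,e); move(e); bind(f,b)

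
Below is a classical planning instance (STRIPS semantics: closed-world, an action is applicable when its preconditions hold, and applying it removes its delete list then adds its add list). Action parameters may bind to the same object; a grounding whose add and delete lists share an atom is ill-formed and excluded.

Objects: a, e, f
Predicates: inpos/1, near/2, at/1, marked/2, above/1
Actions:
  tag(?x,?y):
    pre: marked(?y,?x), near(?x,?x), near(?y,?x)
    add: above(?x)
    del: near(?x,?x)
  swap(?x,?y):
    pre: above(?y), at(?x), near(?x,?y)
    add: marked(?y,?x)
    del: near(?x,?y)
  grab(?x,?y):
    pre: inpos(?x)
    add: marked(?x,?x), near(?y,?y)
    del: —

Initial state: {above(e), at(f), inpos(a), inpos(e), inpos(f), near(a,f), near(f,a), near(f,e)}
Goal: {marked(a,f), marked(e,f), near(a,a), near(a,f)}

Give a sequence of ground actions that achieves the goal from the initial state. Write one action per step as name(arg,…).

1. swap(f,e)  →  {above(e), at(f), inpos(a), inpos(e), inpos(f), marked(e,f), near(a,f), near(f,a)}
2. grab(a,a)  →  {above(e), at(f), inpos(a), inpos(e), inpos(f), marked(a,a), marked(e,f), near(a,a), near(a,f), near(f,a)}
3. tag(a,a)  →  {above(a), above(e), at(f), inpos(a), inpos(e), inpos(f), marked(a,a), marked(e,f), near(a,f), near(f,a)}
4. swap(f,a)  →  {above(a), above(e), at(f), inpos(a), inpos(e), inpos(f), marked(a,a), marked(a,f), marked(e,f), near(a,f)}
5. grab(a,a)  →  {above(a), above(e), at(f), inpos(a), inpos(e), inpos(f), marked(a,a), marked(a,f), marked(e,f), near(a,a), near(a,f)}

swap(f,e); grab(a,a); tag(a,a); swap(f,a); grab(a,a)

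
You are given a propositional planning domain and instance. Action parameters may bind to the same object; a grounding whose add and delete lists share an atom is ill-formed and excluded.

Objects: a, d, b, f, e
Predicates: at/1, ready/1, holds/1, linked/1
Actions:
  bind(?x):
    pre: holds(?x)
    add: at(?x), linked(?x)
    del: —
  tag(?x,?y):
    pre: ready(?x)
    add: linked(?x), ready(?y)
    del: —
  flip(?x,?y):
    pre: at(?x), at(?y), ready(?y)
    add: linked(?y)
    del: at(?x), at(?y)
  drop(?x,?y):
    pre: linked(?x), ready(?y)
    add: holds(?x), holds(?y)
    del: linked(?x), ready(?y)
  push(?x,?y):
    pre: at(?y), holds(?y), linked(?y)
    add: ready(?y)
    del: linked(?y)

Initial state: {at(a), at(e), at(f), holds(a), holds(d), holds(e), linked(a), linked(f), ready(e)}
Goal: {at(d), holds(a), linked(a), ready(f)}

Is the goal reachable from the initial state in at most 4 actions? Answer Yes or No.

Yes

1. bind(d)  →  {at(a), at(d), at(e), at(f), holds(a), holds(d), holds(e), linked(a), linked(d), linked(f), ready(e)}
2. tag(e,f)  →  {at(a), at(d), at(e), at(f), holds(a), holds(d), holds(e), linked(a), linked(d), linked(e), linked(f), ready(e), ready(f)}
optimal plan length = 2; 2 ≤ 4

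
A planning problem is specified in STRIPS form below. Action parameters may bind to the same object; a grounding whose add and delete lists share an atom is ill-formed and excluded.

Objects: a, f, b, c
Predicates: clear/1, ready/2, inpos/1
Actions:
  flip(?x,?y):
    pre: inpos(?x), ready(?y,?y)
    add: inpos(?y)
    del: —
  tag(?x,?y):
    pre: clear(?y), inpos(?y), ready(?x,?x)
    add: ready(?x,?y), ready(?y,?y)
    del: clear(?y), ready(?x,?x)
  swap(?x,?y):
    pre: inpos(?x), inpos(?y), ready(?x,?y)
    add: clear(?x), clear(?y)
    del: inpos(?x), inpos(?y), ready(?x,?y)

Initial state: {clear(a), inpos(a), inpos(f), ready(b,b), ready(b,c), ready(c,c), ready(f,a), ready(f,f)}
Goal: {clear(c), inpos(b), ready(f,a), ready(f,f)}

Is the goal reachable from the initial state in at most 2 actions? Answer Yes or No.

No

1. flip(a,b)  →  {clear(a), inpos(a), inpos(b), inpos(f), ready(b,b), ready(b,c), ready(c,c), ready(f,a), ready(f,f)}
2. flip(a,c)  →  {clear(a), inpos(a), inpos(b), inpos(c), inpos(f), ready(b,b), ready(b,c), ready(c,c), ready(f,a), ready(f,f)}
3. swap(c,c)  →  {clear(a), clear(c), inpos(a), inpos(b), inpos(f), ready(b,b), ready(b,c), ready(f,a), ready(f,f)}
optimal plan length = 3; 3 > 2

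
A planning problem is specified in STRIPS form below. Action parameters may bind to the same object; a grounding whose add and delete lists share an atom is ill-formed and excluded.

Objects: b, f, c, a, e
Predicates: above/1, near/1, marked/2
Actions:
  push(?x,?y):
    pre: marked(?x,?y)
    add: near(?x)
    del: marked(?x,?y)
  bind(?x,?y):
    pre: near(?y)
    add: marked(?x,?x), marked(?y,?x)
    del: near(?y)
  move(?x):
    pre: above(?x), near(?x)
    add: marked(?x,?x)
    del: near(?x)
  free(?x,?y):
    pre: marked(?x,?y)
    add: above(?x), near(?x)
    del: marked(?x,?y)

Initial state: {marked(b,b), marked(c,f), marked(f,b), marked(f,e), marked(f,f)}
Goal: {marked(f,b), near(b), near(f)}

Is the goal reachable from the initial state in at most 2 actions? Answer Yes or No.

Yes

1. push(b,b)  →  {marked(c,f), marked(f,b), marked(f,e), marked(f,f), near(b)}
2. push(f,f)  →  {marked(c,f), marked(f,b), marked(f,e), near(b), near(f)}
optimal plan length = 2; 2 ≤ 2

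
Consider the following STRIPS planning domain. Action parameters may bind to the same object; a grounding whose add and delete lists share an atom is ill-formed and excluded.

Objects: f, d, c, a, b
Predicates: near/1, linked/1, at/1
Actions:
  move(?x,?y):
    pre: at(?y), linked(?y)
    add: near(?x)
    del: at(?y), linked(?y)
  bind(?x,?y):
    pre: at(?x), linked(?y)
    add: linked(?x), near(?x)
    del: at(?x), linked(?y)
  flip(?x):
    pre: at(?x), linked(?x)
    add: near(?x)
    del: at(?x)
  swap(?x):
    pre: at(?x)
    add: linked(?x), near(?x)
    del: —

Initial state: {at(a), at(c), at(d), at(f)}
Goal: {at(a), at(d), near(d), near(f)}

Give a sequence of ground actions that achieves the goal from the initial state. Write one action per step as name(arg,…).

1. swap(f)  →  {at(a), at(c), at(d), at(f), linked(f), near(f)}
2. move(d,f)  →  {at(a), at(c), at(d), near(d), near(f)}

swap(f); move(d,f)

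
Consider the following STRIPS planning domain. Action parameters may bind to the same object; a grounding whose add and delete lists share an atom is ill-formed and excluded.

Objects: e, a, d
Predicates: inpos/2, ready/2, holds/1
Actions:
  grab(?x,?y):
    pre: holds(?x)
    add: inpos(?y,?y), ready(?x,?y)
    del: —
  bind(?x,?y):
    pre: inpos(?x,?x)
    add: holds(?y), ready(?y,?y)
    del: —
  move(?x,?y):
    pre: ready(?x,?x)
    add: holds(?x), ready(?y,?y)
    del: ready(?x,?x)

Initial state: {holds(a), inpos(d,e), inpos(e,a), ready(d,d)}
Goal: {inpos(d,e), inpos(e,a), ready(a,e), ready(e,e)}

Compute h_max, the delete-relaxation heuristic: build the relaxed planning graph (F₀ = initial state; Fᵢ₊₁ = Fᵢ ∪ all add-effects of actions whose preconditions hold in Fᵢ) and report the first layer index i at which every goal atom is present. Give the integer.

1

F0 = init (4 atoms)
F1 = F0 ∪ {holds(d), inpos(a,a), inpos(d,d), inpos(e,e), ready(a,a), ready(a,d), ready(a,e), ready(e,e)}  (12 atoms)
goal ⊆ F1  ⇒  h_max = 1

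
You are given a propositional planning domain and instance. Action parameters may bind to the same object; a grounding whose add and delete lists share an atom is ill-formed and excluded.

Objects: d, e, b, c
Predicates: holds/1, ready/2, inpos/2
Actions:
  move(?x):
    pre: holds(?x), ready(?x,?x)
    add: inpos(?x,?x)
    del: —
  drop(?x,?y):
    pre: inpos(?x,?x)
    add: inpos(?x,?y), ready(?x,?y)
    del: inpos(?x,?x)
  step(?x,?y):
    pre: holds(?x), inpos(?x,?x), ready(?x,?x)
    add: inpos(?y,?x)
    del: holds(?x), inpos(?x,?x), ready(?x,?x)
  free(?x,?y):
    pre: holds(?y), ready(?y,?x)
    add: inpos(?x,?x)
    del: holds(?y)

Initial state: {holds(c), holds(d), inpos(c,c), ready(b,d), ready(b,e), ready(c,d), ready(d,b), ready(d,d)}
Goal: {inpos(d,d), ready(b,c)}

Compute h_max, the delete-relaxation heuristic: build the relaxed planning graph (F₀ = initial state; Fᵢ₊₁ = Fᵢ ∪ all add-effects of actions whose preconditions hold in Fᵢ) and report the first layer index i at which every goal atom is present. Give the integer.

F0 = init (8 atoms)
F1 = F0 ∪ {inpos(b,b), inpos(c,b), inpos(c,d), inpos(c,e), inpos(d,d), ready(c,b), ready(c,e)}  (15 atoms)
F2 = F1 ∪ {inpos(b,c), inpos(b,d), inpos(b,e), inpos(d,b), inpos(d,c), inpos(d,e), inpos(e,d), inpos(e,e), ready(b,c), ready(d,c), ready(d,e)}  (26 atoms)
goal ⊆ F2  ⇒  h_max = 2

2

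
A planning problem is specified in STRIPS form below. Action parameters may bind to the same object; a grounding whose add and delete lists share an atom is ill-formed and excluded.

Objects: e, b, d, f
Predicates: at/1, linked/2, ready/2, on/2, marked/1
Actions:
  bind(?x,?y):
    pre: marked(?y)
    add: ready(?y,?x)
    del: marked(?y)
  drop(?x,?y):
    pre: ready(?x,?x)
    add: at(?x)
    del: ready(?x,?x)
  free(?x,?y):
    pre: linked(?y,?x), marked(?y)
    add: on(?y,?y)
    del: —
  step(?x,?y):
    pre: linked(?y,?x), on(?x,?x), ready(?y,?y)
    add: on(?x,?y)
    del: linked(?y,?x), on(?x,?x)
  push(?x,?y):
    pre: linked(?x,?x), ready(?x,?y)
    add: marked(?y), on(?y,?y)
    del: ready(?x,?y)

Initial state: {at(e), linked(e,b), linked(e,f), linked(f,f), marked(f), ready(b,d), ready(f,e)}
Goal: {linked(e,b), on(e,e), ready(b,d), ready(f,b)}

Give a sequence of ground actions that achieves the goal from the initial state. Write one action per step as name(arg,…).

1. bind(b,f)  →  {at(e), linked(e,b), linked(e,f), linked(f,f), ready(b,d), ready(f,b), ready(f,e)}
2. push(f,e)  →  {at(e), linked(e,b), linked(e,f), linked(f,f), marked(e), on(e,e), ready(b,d), ready(f,b)}

bind(b,f); push(f,e)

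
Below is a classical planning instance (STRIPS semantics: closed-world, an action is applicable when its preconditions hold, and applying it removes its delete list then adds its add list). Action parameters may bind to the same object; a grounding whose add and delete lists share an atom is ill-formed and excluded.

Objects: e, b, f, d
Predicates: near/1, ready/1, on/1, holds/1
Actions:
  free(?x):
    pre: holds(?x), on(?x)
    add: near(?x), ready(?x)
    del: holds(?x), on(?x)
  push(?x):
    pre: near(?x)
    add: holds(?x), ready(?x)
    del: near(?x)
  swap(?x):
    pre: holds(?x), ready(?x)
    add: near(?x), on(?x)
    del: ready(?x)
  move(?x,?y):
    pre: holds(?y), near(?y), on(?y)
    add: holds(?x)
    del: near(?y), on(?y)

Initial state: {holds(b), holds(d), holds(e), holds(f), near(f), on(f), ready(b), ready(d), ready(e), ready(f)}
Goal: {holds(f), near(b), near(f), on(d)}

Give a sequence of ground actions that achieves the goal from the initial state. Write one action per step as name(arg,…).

swap(b); swap(d)

1. swap(b)  →  {holds(b), holds(d), holds(e), holds(f), near(b), near(f), on(b), on(f), ready(d), ready(e), ready(f)}
2. swap(d)  →  {holds(b), holds(d), holds(e), holds(f), near(b), near(d), near(f), on(b), on(d), on(f), ready(e), ready(f)}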